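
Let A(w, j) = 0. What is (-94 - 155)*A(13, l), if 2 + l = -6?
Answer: 0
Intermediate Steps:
l = -8 (l = -2 - 6 = -8)
(-94 - 155)*A(13, l) = (-94 - 155)*0 = -249*0 = 0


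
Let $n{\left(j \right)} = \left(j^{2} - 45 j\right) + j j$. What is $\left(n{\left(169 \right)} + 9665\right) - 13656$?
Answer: $45526$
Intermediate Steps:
$n{\left(j \right)} = - 45 j + 2 j^{2}$ ($n{\left(j \right)} = \left(j^{2} - 45 j\right) + j^{2} = - 45 j + 2 j^{2}$)
$\left(n{\left(169 \right)} + 9665\right) - 13656 = \left(169 \left(-45 + 2 \cdot 169\right) + 9665\right) - 13656 = \left(169 \left(-45 + 338\right) + 9665\right) - 13656 = \left(169 \cdot 293 + 9665\right) - 13656 = \left(49517 + 9665\right) - 13656 = 59182 - 13656 = 45526$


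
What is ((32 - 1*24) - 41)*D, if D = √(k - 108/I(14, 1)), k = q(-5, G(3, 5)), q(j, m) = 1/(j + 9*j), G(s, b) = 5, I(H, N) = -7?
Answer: -33*√75502/70 ≈ -129.54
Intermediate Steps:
q(j, m) = 1/(10*j)
k = -1/50 (k = (⅒)/(-5) = (⅒)*(-⅕) = -1/50 ≈ -0.020000)
D = √75502/70 (D = √(-1/50 - 108/(-7)) = √(-1/50 - 108*(-⅐)) = √(-1/50 + 108/7) = √(5393/350) = √75502/70 ≈ 3.9254)
((32 - 1*24) - 41)*D = ((32 - 1*24) - 41)*(√75502/70) = ((32 - 24) - 41)*(√75502/70) = (8 - 41)*(√75502/70) = -33*√75502/70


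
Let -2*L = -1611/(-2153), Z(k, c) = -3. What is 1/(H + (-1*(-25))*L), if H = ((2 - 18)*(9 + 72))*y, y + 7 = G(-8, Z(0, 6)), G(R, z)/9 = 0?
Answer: 4306/39023757 ≈ 0.00011034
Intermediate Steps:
G(R, z) = 0 (G(R, z) = 9*0 = 0)
y = -7 (y = -7 + 0 = -7)
L = -1611/4306 (L = -(-1611)/(2*(-2153)) = -(-1611)*(-1)/(2*2153) = -½*1611/2153 = -1611/4306 ≈ -0.37413)
H = 9072 (H = ((2 - 18)*(9 + 72))*(-7) = -16*81*(-7) = -1296*(-7) = 9072)
1/(H + (-1*(-25))*L) = 1/(9072 - 1*(-25)*(-1611/4306)) = 1/(9072 + 25*(-1611/4306)) = 1/(9072 - 40275/4306) = 1/(39023757/4306) = 4306/39023757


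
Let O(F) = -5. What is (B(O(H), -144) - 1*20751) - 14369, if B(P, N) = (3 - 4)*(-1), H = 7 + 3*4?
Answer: -35119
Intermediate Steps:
H = 19 (H = 7 + 12 = 19)
B(P, N) = 1 (B(P, N) = -1*(-1) = 1)
(B(O(H), -144) - 1*20751) - 14369 = (1 - 1*20751) - 14369 = (1 - 20751) - 14369 = -20750 - 14369 = -35119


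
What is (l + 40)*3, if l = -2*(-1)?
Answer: 126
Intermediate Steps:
l = 2
(l + 40)*3 = (2 + 40)*3 = 42*3 = 126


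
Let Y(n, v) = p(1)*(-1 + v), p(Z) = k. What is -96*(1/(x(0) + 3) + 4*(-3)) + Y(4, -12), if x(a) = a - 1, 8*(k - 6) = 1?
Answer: 8195/8 ≈ 1024.4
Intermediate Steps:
k = 49/8 (k = 6 + (⅛)*1 = 6 + ⅛ = 49/8 ≈ 6.1250)
p(Z) = 49/8
x(a) = -1 + a
Y(n, v) = -49/8 + 49*v/8 (Y(n, v) = 49*(-1 + v)/8 = -49/8 + 49*v/8)
-96*(1/(x(0) + 3) + 4*(-3)) + Y(4, -12) = -96*(1/((-1 + 0) + 3) + 4*(-3)) + (-49/8 + (49/8)*(-12)) = -96*(1/(-1 + 3) - 12) + (-49/8 - 147/2) = -96*(1/2 - 12) - 637/8 = -96*(½ - 12) - 637/8 = -96*(-23/2) - 637/8 = 1104 - 637/8 = 8195/8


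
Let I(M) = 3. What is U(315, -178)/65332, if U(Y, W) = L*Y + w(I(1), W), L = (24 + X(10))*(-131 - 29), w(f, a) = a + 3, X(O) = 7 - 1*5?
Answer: -1310575/65332 ≈ -20.060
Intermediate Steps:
X(O) = 2 (X(O) = 7 - 5 = 2)
w(f, a) = 3 + a
L = -4160 (L = (24 + 2)*(-131 - 29) = 26*(-160) = -4160)
U(Y, W) = 3 + W - 4160*Y (U(Y, W) = -4160*Y + (3 + W) = 3 + W - 4160*Y)
U(315, -178)/65332 = (3 - 178 - 4160*315)/65332 = (3 - 178 - 1310400)*(1/65332) = -1310575*1/65332 = -1310575/65332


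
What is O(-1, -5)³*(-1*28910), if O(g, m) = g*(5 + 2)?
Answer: 9916130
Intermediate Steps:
O(g, m) = 7*g (O(g, m) = g*7 = 7*g)
O(-1, -5)³*(-1*28910) = (7*(-1))³*(-1*28910) = (-7)³*(-28910) = -343*(-28910) = 9916130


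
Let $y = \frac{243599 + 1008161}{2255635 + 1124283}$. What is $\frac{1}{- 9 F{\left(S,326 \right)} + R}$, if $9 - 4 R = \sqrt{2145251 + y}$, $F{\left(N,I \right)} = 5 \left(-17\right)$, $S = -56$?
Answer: $\frac{3457656114}{2048655510035} + \frac{2 \sqrt{6126755153534125851}}{6145966530105} \approx 0.0024932$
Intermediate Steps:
$y = \frac{625880}{1689959}$ ($y = \frac{1251760}{3379918} = 1251760 \cdot \frac{1}{3379918} = \frac{625880}{1689959} \approx 0.37035$)
$F{\left(N,I \right)} = -85$
$R = \frac{9}{4} - \frac{\sqrt{6126755153534125851}}{6759836}$ ($R = \frac{9}{4} - \frac{\sqrt{2145251 + \frac{625880}{1689959}}}{4} = \frac{9}{4} - \frac{\sqrt{\frac{3625386860589}{1689959}}}{4} = \frac{9}{4} - \frac{\frac{1}{1689959} \sqrt{6126755153534125851}}{4} = \frac{9}{4} - \frac{\sqrt{6126755153534125851}}{6759836} \approx -363.92$)
$\frac{1}{- 9 F{\left(S,326 \right)} + R} = \frac{1}{\left(-9\right) \left(-85\right) + \left(\frac{9}{4} - \frac{\sqrt{6126755153534125851}}{6759836}\right)} = \frac{1}{765 + \left(\frac{9}{4} - \frac{\sqrt{6126755153534125851}}{6759836}\right)} = \frac{1}{\frac{3069}{4} - \frac{\sqrt{6126755153534125851}}{6759836}}$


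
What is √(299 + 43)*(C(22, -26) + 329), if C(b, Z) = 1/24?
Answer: 7897*√38/8 ≈ 6085.0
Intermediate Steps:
C(b, Z) = 1/24
√(299 + 43)*(C(22, -26) + 329) = √(299 + 43)*(1/24 + 329) = √342*(7897/24) = (3*√38)*(7897/24) = 7897*√38/8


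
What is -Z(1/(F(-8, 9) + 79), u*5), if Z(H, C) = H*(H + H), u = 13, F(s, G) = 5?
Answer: -1/3528 ≈ -0.00028345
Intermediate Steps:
Z(H, C) = 2*H² (Z(H, C) = H*(2*H) = 2*H²)
-Z(1/(F(-8, 9) + 79), u*5) = -2*(1/(5 + 79))² = -2*(1/84)² = -2/7056 = -1*1/3528 = -1/3528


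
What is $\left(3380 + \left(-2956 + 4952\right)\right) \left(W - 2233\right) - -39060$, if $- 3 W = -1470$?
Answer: $-9331308$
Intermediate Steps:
$W = 490$ ($W = \left(- \frac{1}{3}\right) \left(-1470\right) = 490$)
$\left(3380 + \left(-2956 + 4952\right)\right) \left(W - 2233\right) - -39060 = \left(3380 + \left(-2956 + 4952\right)\right) \left(490 - 2233\right) - -39060 = \left(3380 + 1996\right) \left(-1743\right) + 39060 = 5376 \left(-1743\right) + 39060 = -9370368 + 39060 = -9331308$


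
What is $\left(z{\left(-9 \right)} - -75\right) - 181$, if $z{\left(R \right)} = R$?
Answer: $-115$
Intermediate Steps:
$\left(z{\left(-9 \right)} - -75\right) - 181 = \left(-9 - -75\right) - 181 = \left(-9 + \left(-47 + 122\right)\right) - 181 = \left(-9 + 75\right) - 181 = 66 - 181 = -115$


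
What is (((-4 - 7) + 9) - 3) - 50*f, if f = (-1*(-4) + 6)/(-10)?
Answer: 45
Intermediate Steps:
f = -1 (f = (4 + 6)*(-⅒) = 10*(-⅒) = -1)
(((-4 - 7) + 9) - 3) - 50*f = (((-4 - 7) + 9) - 3) - 50*(-1) = ((-11 + 9) - 3) + 50 = (-2 - 3) + 50 = -5 + 50 = 45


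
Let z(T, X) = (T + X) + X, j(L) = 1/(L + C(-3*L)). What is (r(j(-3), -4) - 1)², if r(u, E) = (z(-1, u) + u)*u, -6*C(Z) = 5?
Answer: 80089/279841 ≈ 0.28619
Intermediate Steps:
C(Z) = -⅚ (C(Z) = -⅙*5 = -⅚)
j(L) = 1/(-⅚ + L) (j(L) = 1/(L - ⅚) = 1/(-⅚ + L))
z(T, X) = T + 2*X
r(u, E) = u*(-1 + 3*u) (r(u, E) = ((-1 + 2*u) + u)*u = (-1 + 3*u)*u = u*(-1 + 3*u))
(r(j(-3), -4) - 1)² = ((6/(-5 + 6*(-3)))*(-1 + 3*(6/(-5 + 6*(-3)))) - 1)² = ((6/(-5 - 18))*(-1 + 3*(6/(-5 - 18))) - 1)² = ((6/(-23))*(-1 + 3*(6/(-23))) - 1)² = ((6*(-1/23))*(-1 + 3*(6*(-1/23))) - 1)² = (-6*(-1 + 3*(-6/23))/23 - 1)² = (-6*(-1 - 18/23)/23 - 1)² = (-6/23*(-41/23) - 1)² = (246/529 - 1)² = (-283/529)² = 80089/279841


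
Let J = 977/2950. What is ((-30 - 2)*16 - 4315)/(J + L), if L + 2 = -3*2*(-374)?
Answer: -4746550/2204959 ≈ -2.1527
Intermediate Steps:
L = 2242 (L = -2 - 3*2*(-374) = -2 - 6*(-374) = -2 + 2244 = 2242)
J = 977/2950 (J = 977*(1/2950) = 977/2950 ≈ 0.33119)
((-30 - 2)*16 - 4315)/(J + L) = ((-30 - 2)*16 - 4315)/(977/2950 + 2242) = (-32*16 - 4315)/(6614877/2950) = (-512 - 4315)*(2950/6614877) = -4827*2950/6614877 = -4746550/2204959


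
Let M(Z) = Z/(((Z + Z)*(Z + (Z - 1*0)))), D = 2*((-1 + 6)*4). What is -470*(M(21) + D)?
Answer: -789835/42 ≈ -18806.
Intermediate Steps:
D = 40 (D = 2*(5*4) = 2*20 = 40)
M(Z) = 1/(4*Z) (M(Z) = Z/(((2*Z)*(Z + (Z + 0)))) = Z/(((2*Z)*(Z + Z))) = Z/(((2*Z)*(2*Z))) = Z/((4*Z²)) = Z*(1/(4*Z²)) = 1/(4*Z))
-470*(M(21) + D) = -470*((¼)/21 + 40) = -470*((¼)*(1/21) + 40) = -470*(1/84 + 40) = -470*3361/84 = -789835/42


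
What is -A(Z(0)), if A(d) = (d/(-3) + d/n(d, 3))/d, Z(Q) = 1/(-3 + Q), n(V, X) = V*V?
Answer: -26/3 ≈ -8.6667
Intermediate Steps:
n(V, X) = V²
A(d) = (1/d - d/3)/d (A(d) = (d/(-3) + d/(d²))/d = (d*(-⅓) + d/d²)/d = (-d/3 + 1/d)/d = (1/d - d/3)/d)
-A(Z(0)) = -(-⅓ + (1/(-3 + 0))⁻²) = -(-⅓ + (1/(-3))⁻²) = -(-⅓ + (-⅓)⁻²) = -(-⅓ + 9) = -1*26/3 = -26/3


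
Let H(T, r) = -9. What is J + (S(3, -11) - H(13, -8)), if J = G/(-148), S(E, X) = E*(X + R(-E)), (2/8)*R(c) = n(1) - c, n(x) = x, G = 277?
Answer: 3275/148 ≈ 22.128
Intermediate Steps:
R(c) = 4 - 4*c (R(c) = 4*(1 - c) = 4 - 4*c)
S(E, X) = E*(4 + X + 4*E) (S(E, X) = E*(X + (4 - (-4)*E)) = E*(X + (4 + 4*E)) = E*(4 + X + 4*E))
J = -277/148 (J = 277/(-148) = 277*(-1/148) = -277/148 ≈ -1.8716)
J + (S(3, -11) - H(13, -8)) = -277/148 + (3*(4 - 11 + 4*3) - 1*(-9)) = -277/148 + (3*(4 - 11 + 12) + 9) = -277/148 + (3*5 + 9) = -277/148 + (15 + 9) = -277/148 + 24 = 3275/148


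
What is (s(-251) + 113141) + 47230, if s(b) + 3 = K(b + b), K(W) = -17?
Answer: 160351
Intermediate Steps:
s(b) = -20 (s(b) = -3 - 17 = -20)
(s(-251) + 113141) + 47230 = (-20 + 113141) + 47230 = 113121 + 47230 = 160351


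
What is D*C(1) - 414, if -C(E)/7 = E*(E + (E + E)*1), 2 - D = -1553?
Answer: -33069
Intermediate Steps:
D = 1555 (D = 2 - 1*(-1553) = 2 + 1553 = 1555)
C(E) = -21*E**2 (C(E) = -7*E*(E + (E + E)*1) = -7*E*(E + (2*E)*1) = -7*E*(E + 2*E) = -7*E*3*E = -21*E**2)
D*C(1) - 414 = 1555*(-21*1**2) - 414 = 1555*(-21*1) - 414 = 1555*(-21) - 414 = -32655 - 414 = -33069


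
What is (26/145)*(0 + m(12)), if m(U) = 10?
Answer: 52/29 ≈ 1.7931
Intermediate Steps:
(26/145)*(0 + m(12)) = (26/145)*(0 + 10) = (26*(1/145))*10 = (26/145)*10 = 52/29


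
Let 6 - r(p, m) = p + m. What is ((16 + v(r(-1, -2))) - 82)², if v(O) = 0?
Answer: 4356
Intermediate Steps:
r(p, m) = 6 - m - p (r(p, m) = 6 - (p + m) = 6 - (m + p) = 6 + (-m - p) = 6 - m - p)
((16 + v(r(-1, -2))) - 82)² = ((16 + 0) - 82)² = (16 - 82)² = (-66)² = 4356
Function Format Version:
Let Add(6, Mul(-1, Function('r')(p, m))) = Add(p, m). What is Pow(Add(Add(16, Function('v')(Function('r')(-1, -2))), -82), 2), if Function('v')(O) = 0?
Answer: 4356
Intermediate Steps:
Function('r')(p, m) = Add(6, Mul(-1, m), Mul(-1, p)) (Function('r')(p, m) = Add(6, Mul(-1, Add(p, m))) = Add(6, Mul(-1, Add(m, p))) = Add(6, Add(Mul(-1, m), Mul(-1, p))) = Add(6, Mul(-1, m), Mul(-1, p)))
Pow(Add(Add(16, Function('v')(Function('r')(-1, -2))), -82), 2) = Pow(Add(Add(16, 0), -82), 2) = Pow(Add(16, -82), 2) = Pow(-66, 2) = 4356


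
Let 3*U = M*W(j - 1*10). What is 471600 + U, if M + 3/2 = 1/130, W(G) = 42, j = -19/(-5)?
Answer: 30652642/65 ≈ 4.7158e+5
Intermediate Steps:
j = 19/5 (j = -19*(-⅕) = 19/5 ≈ 3.8000)
M = -97/65 (M = -3/2 + 1/130 = -97/65 ≈ -1.4923)
U = -1358/65 (U = (-97/65*42)/3 = (⅓)*(-4074/65) = -1358/65 ≈ -20.892)
471600 + U = 471600 - 1358/65 = 30652642/65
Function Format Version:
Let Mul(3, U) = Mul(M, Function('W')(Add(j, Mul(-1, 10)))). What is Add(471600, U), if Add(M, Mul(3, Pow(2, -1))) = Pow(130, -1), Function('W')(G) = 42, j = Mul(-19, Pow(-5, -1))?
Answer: Rational(30652642, 65) ≈ 4.7158e+5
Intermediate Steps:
j = Rational(19, 5) (j = Mul(-19, Rational(-1, 5)) = Rational(19, 5) ≈ 3.8000)
M = Rational(-97, 65) (M = Add(Rational(-3, 2), Pow(130, -1)) = Add(Rational(-3, 2), Rational(1, 130)) = Rational(-97, 65) ≈ -1.4923)
U = Rational(-1358, 65) (U = Mul(Rational(1, 3), Mul(Rational(-97, 65), 42)) = Mul(Rational(1, 3), Rational(-4074, 65)) = Rational(-1358, 65) ≈ -20.892)
Add(471600, U) = Add(471600, Rational(-1358, 65)) = Rational(30652642, 65)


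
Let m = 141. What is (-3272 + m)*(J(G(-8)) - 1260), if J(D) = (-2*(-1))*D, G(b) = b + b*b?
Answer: 3594388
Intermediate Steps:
G(b) = b + b²
J(D) = 2*D
(-3272 + m)*(J(G(-8)) - 1260) = (-3272 + 141)*(2*(-8*(1 - 8)) - 1260) = -3131*(2*(-8*(-7)) - 1260) = -3131*(2*56 - 1260) = -3131*(112 - 1260) = -3131*(-1148) = 3594388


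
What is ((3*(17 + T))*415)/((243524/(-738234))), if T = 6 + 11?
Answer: -7812361305/60881 ≈ -1.2832e+5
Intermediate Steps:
T = 17
((3*(17 + T))*415)/((243524/(-738234))) = ((3*(17 + 17))*415)/((243524/(-738234))) = ((3*34)*415)/((243524*(-1/738234))) = (102*415)/(-121762/369117) = 42330*(-369117/121762) = -7812361305/60881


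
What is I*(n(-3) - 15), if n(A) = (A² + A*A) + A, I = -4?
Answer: 0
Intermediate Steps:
n(A) = A + 2*A² (n(A) = (A² + A²) + A = 2*A² + A = A + 2*A²)
I*(n(-3) - 15) = -4*(-3*(1 + 2*(-3)) - 15) = -4*(-3*(1 - 6) - 15) = -4*(-3*(-5) - 15) = -4*(15 - 15) = -4*0 = 0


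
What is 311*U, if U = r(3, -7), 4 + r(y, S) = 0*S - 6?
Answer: -3110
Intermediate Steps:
r(y, S) = -10 (r(y, S) = -4 + (0*S - 6) = -4 + (0 - 6) = -4 - 6 = -10)
U = -10
311*U = 311*(-10) = -3110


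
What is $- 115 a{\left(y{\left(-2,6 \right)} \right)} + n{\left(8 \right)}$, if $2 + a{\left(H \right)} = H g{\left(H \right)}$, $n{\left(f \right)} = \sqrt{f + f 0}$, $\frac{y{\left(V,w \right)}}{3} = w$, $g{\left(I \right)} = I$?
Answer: $-37030 + 2 \sqrt{2} \approx -37027.0$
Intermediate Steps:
$y{\left(V,w \right)} = 3 w$
$n{\left(f \right)} = \sqrt{f}$ ($n{\left(f \right)} = \sqrt{f + 0} = \sqrt{f}$)
$a{\left(H \right)} = -2 + H^{2}$ ($a{\left(H \right)} = -2 + H H = -2 + H^{2}$)
$- 115 a{\left(y{\left(-2,6 \right)} \right)} + n{\left(8 \right)} = - 115 \left(-2 + \left(3 \cdot 6\right)^{2}\right) + \sqrt{8} = - 115 \left(-2 + 18^{2}\right) + 2 \sqrt{2} = - 115 \left(-2 + 324\right) + 2 \sqrt{2} = \left(-115\right) 322 + 2 \sqrt{2} = -37030 + 2 \sqrt{2}$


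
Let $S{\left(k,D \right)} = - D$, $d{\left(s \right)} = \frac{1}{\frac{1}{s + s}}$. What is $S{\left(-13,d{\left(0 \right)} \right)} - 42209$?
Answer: $-42209$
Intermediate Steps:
$d{\left(s \right)} = 2 s$ ($d{\left(s \right)} = \frac{1}{\frac{1}{2 s}} = \frac{1}{\frac{1}{2} \frac{1}{s}} = 2 s$)
$S{\left(-13,d{\left(0 \right)} \right)} - 42209 = - 2 \cdot 0 - 42209 = \left(-1\right) 0 - 42209 = 0 - 42209 = -42209$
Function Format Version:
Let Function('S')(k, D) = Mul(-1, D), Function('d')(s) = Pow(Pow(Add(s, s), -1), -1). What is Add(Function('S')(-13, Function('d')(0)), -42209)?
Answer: -42209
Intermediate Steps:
Function('d')(s) = Mul(2, s) (Function('d')(s) = Pow(Pow(Mul(2, s), -1), -1) = Pow(Mul(Rational(1, 2), Pow(s, -1)), -1) = Mul(2, s))
Add(Function('S')(-13, Function('d')(0)), -42209) = Add(Mul(-1, Mul(2, 0)), -42209) = Add(Mul(-1, 0), -42209) = Add(0, -42209) = -42209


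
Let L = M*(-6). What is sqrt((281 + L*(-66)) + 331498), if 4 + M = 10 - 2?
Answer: sqrt(333363) ≈ 577.38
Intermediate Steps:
M = 4 (M = -4 + (10 - 2) = -4 + 8 = 4)
L = -24 (L = 4*(-6) = -24)
sqrt((281 + L*(-66)) + 331498) = sqrt((281 - 24*(-66)) + 331498) = sqrt((281 + 1584) + 331498) = sqrt(1865 + 331498) = sqrt(333363)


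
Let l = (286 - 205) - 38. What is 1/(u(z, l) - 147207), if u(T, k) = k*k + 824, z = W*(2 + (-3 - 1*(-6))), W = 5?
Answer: -1/144534 ≈ -6.9188e-6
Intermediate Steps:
l = 43 (l = 81 - 38 = 43)
z = 25 (z = 5*(2 + (-3 - 1*(-6))) = 5*(2 + (-3 + 6)) = 5*(2 + 3) = 5*5 = 25)
u(T, k) = 824 + k² (u(T, k) = k² + 824 = 824 + k²)
1/(u(z, l) - 147207) = 1/((824 + 43²) - 147207) = 1/((824 + 1849) - 147207) = 1/(2673 - 147207) = 1/(-144534) = -1/144534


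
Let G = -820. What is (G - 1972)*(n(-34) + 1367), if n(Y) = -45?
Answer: -3691024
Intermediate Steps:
(G - 1972)*(n(-34) + 1367) = (-820 - 1972)*(-45 + 1367) = -2792*1322 = -3691024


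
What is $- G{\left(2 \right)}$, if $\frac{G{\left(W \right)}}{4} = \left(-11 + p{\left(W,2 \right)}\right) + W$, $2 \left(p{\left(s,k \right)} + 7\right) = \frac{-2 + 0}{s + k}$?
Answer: $65$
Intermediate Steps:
$p{\left(s,k \right)} = -7 - \frac{1}{k + s}$ ($p{\left(s,k \right)} = -7 + \frac{\left(-2 + 0\right) \frac{1}{s + k}}{2} = -7 + \frac{\left(-2\right) \frac{1}{k + s}}{2} = -7 - \frac{1}{k + s}$)
$G{\left(W \right)} = -44 + 4 W + \frac{4 \left(-15 - 7 W\right)}{2 + W}$ ($G{\left(W \right)} = 4 \left(\left(-11 + \frac{-1 - 14 - 7 W}{2 + W}\right) + W\right) = 4 \left(\left(-11 + \frac{-15 - 7 W}{2 + W}\right) + W\right) = 4 \left(-11 + W + \frac{-15 - 7 W}{2 + W}\right) = -44 + 4 W + \frac{4 \left(-15 - 7 W\right)}{2 + W}$)
$- G{\left(2 \right)} = - \frac{4 \left(-37 + 2^{2} - 32\right)}{2 + 2} = - \frac{4 \left(-37 + 4 - 32\right)}{4} = - \frac{4 \left(-65\right)}{4} = \left(-1\right) \left(-65\right) = 65$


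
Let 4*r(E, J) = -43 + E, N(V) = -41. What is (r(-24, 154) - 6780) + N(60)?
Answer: -27351/4 ≈ -6837.8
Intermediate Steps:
r(E, J) = -43/4 + E/4 (r(E, J) = (-43 + E)/4 = -43/4 + E/4)
(r(-24, 154) - 6780) + N(60) = ((-43/4 + (¼)*(-24)) - 6780) - 41 = ((-43/4 - 6) - 6780) - 41 = (-67/4 - 6780) - 41 = -27187/4 - 41 = -27351/4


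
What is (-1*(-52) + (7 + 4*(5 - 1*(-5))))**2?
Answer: 9801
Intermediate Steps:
(-1*(-52) + (7 + 4*(5 - 1*(-5))))**2 = (52 + (7 + 4*(5 + 5)))**2 = (52 + (7 + 4*10))**2 = (52 + (7 + 40))**2 = (52 + 47)**2 = 99**2 = 9801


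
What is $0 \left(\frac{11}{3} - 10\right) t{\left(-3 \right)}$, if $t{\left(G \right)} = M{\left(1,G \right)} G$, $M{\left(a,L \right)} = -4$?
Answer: $0$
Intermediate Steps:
$t{\left(G \right)} = - 4 G$
$0 \left(\frac{11}{3} - 10\right) t{\left(-3 \right)} = 0 \left(\frac{11}{3} - 10\right) \left(\left(-4\right) \left(-3\right)\right) = 0 \left(11 \cdot \frac{1}{3} - 10\right) 12 = 0 \left(\frac{11}{3} - 10\right) 12 = 0 \left(- \frac{19}{3}\right) 12 = 0 \cdot 12 = 0$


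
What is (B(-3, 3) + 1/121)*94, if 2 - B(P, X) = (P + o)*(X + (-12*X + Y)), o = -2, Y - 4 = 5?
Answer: -1342038/121 ≈ -11091.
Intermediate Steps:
Y = 9 (Y = 4 + 5 = 9)
B(P, X) = 2 - (-2 + P)*(9 - 11*X) (B(P, X) = 2 - (P - 2)*(X + (-12*X + 9)) = 2 - (-2 + P)*(X + (9 - 12*X)) = 2 - (-2 + P)*(9 - 11*X))
(B(-3, 3) + 1/121)*94 = ((20 - 22*3 - 9*(-3) + 11*(-3)*3) + 1/121)*94 = ((20 - 66 + 27 - 99) + 1/121)*94 = (-118 + 1/121)*94 = -14277/121*94 = -1342038/121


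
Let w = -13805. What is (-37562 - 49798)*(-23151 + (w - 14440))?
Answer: 4489954560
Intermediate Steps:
(-37562 - 49798)*(-23151 + (w - 14440)) = (-37562 - 49798)*(-23151 + (-13805 - 14440)) = -87360*(-23151 - 28245) = -87360*(-51396) = 4489954560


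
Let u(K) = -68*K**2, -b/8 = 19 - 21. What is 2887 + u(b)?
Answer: -14521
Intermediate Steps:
b = 16 (b = -8*(19 - 21) = -8*(-2) = 16)
2887 + u(b) = 2887 - 68*16**2 = 2887 - 68*256 = 2887 - 17408 = -14521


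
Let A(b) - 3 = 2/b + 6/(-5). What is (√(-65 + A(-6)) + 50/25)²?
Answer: (30 + I*√14295)²/225 ≈ -59.533 + 31.883*I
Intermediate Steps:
A(b) = 9/5 + 2/b (A(b) = 3 + (2/b + 6/(-5)) = 3 + (2/b + 6*(-⅕)) = 3 + (2/b - 6/5) = 3 + (-6/5 + 2/b) = 9/5 + 2/b)
(√(-65 + A(-6)) + 50/25)² = (√(-65 + (9/5 + 2/(-6))) + 50/25)² = (√(-65 + (9/5 + 2*(-⅙))) + 50*(1/25))² = (√(-65 + (9/5 - ⅓)) + 2)² = (√(-65 + 22/15) + 2)² = (√(-953/15) + 2)² = (I*√14295/15 + 2)² = (2 + I*√14295/15)²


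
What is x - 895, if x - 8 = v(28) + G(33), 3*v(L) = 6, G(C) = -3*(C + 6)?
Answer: -1002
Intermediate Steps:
G(C) = -18 - 3*C (G(C) = -3*(6 + C) = -18 - 3*C)
v(L) = 2 (v(L) = (1/3)*6 = 2)
x = -107 (x = 8 + (2 + (-18 - 3*33)) = 8 + (2 + (-18 - 99)) = 8 + (2 - 117) = 8 - 115 = -107)
x - 895 = -107 - 895 = -1002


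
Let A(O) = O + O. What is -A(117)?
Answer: -234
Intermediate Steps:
A(O) = 2*O
-A(117) = -2*117 = -1*234 = -234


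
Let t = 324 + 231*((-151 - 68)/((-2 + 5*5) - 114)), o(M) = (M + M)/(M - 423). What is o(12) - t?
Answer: -1567247/1781 ≈ -879.98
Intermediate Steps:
o(M) = 2*M/(-423 + M) (o(M) = (2*M)/(-423 + M) = 2*M/(-423 + M))
t = 11439/13 (t = 324 + 231*(-219/((-2 + 25) - 114)) = 324 + 231*(-219/(23 - 114)) = 324 + 231*(-219/(-91)) = 324 + 231*(-219*(-1/91)) = 324 + 231*(219/91) = 324 + 7227/13 = 11439/13 ≈ 879.92)
o(12) - t = 2*12/(-423 + 12) - 1*11439/13 = 2*12/(-411) - 11439/13 = 2*12*(-1/411) - 11439/13 = -8/137 - 11439/13 = -1567247/1781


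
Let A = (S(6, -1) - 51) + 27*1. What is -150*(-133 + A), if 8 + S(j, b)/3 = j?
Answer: 24450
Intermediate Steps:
S(j, b) = -24 + 3*j
A = -30 (A = ((-24 + 3*6) - 51) + 27*1 = ((-24 + 18) - 51) + 27 = (-6 - 51) + 27 = -57 + 27 = -30)
-150*(-133 + A) = -150*(-133 - 30) = -150*(-163) = 24450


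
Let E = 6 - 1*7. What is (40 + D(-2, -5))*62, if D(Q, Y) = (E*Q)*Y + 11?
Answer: 2542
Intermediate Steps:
E = -1 (E = 6 - 7 = -1)
D(Q, Y) = 11 - Q*Y (D(Q, Y) = (-Q)*Y + 11 = -Q*Y + 11 = 11 - Q*Y)
(40 + D(-2, -5))*62 = (40 + (11 - 1*(-2)*(-5)))*62 = (40 + (11 - 10))*62 = (40 + 1)*62 = 41*62 = 2542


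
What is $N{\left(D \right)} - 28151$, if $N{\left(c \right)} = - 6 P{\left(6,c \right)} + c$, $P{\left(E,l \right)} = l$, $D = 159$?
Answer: $-28946$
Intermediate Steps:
$N{\left(c \right)} = - 5 c$ ($N{\left(c \right)} = - 6 c + c = - 5 c$)
$N{\left(D \right)} - 28151 = \left(-5\right) 159 - 28151 = -795 - 28151 = -28946$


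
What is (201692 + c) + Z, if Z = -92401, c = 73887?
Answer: 183178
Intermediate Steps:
(201692 + c) + Z = (201692 + 73887) - 92401 = 275579 - 92401 = 183178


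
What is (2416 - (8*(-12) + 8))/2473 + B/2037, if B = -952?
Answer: 392336/719643 ≈ 0.54518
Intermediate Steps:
(2416 - (8*(-12) + 8))/2473 + B/2037 = (2416 - (8*(-12) + 8))/2473 - 952/2037 = (2416 - (-96 + 8))*(1/2473) - 952*1/2037 = (2416 - 1*(-88))*(1/2473) - 136/291 = (2416 + 88)*(1/2473) - 136/291 = 2504*(1/2473) - 136/291 = 2504/2473 - 136/291 = 392336/719643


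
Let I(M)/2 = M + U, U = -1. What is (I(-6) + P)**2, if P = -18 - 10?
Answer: 1764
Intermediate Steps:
I(M) = -2 + 2*M (I(M) = 2*(M - 1) = 2*(-1 + M) = -2 + 2*M)
P = -28
(I(-6) + P)**2 = ((-2 + 2*(-6)) - 28)**2 = ((-2 - 12) - 28)**2 = (-14 - 28)**2 = (-42)**2 = 1764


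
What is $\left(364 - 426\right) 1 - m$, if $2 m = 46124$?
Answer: $-23124$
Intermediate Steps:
$m = 23062$ ($m = \frac{1}{2} \cdot 46124 = 23062$)
$\left(364 - 426\right) 1 - m = \left(364 - 426\right) 1 - 23062 = \left(-62\right) 1 - 23062 = -62 - 23062 = -23124$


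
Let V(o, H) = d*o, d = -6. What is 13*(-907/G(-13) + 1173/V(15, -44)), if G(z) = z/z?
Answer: -358813/30 ≈ -11960.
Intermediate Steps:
V(o, H) = -6*o
G(z) = 1
13*(-907/G(-13) + 1173/V(15, -44)) = 13*(-907/1 + 1173/((-6*15))) = 13*(-907*1 + 1173/(-90)) = 13*(-907 + 1173*(-1/90)) = 13*(-907 - 391/30) = 13*(-27601/30) = -358813/30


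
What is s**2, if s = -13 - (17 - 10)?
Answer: 400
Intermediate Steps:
s = -20 (s = -13 - 1*7 = -13 - 7 = -20)
s**2 = (-20)**2 = 400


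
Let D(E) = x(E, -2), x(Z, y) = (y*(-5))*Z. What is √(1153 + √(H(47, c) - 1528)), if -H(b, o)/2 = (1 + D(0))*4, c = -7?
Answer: √(1153 + 16*I*√6) ≈ 33.961 + 0.577*I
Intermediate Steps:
x(Z, y) = -5*Z*y (x(Z, y) = (-5*y)*Z = -5*Z*y)
D(E) = 10*E (D(E) = -5*E*(-2) = 10*E)
H(b, o) = -8 (H(b, o) = -2*(1 + 10*0)*4 = -2*(1 + 0)*4 = -2*4 = -8)
√(1153 + √(H(47, c) - 1528)) = √(1153 + √(-8 - 1528)) = √(1153 + √(-1536)) = √(1153 + 16*I*√6)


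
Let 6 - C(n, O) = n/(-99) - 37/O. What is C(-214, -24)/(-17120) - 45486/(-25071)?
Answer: 1921186571/1058999040 ≈ 1.8142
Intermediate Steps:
C(n, O) = 6 + 37/O + n/99 (C(n, O) = 6 - (n/(-99) - 37/O) = 6 - (n*(-1/99) - 37/O) = 6 - (-n/99 - 37/O) = 6 - (-37/O - n/99) = 6 + (37/O + n/99) = 6 + 37/O + n/99)
C(-214, -24)/(-17120) - 45486/(-25071) = (6 + 37/(-24) + (1/99)*(-214))/(-17120) - 45486/(-25071) = (6 + 37*(-1/24) - 214/99)*(-1/17120) - 45486*(-1/25071) = (6 - 37/24 - 214/99)*(-1/17120) + 15162/8357 = (1819/792)*(-1/17120) + 15162/8357 = -17/126720 + 15162/8357 = 1921186571/1058999040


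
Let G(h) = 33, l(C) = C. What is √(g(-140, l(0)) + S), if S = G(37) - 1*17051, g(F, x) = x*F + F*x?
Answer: I*√17018 ≈ 130.45*I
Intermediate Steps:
g(F, x) = 2*F*x (g(F, x) = F*x + F*x = 2*F*x)
S = -17018 (S = 33 - 1*17051 = 33 - 17051 = -17018)
√(g(-140, l(0)) + S) = √(2*(-140)*0 - 17018) = √(0 - 17018) = √(-17018) = I*√17018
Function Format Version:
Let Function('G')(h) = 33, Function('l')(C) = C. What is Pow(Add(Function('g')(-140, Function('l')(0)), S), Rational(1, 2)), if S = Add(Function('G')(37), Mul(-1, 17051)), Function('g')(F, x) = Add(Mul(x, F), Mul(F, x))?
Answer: Mul(I, Pow(17018, Rational(1, 2))) ≈ Mul(130.45, I)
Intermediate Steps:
Function('g')(F, x) = Mul(2, F, x) (Function('g')(F, x) = Add(Mul(F, x), Mul(F, x)) = Mul(2, F, x))
S = -17018 (S = Add(33, Mul(-1, 17051)) = Add(33, -17051) = -17018)
Pow(Add(Function('g')(-140, Function('l')(0)), S), Rational(1, 2)) = Pow(Add(Mul(2, -140, 0), -17018), Rational(1, 2)) = Pow(Add(0, -17018), Rational(1, 2)) = Pow(-17018, Rational(1, 2)) = Mul(I, Pow(17018, Rational(1, 2)))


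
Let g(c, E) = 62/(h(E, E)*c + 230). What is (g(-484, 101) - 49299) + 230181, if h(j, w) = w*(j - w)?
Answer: 20801461/115 ≈ 1.8088e+5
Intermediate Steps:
g(c, E) = 31/115 (g(c, E) = 62/((E*(E - E))*c + 230) = 62/((E*0)*c + 230) = 62/(0*c + 230) = 62/(0 + 230) = 62/230 = 62*(1/230) = 31/115)
(g(-484, 101) - 49299) + 230181 = (31/115 - 49299) + 230181 = -5669354/115 + 230181 = 20801461/115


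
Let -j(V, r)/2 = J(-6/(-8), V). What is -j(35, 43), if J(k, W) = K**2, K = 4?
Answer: 32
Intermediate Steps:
J(k, W) = 16 (J(k, W) = 4**2 = 16)
j(V, r) = -32 (j(V, r) = -2*16 = -32)
-j(35, 43) = -1*(-32) = 32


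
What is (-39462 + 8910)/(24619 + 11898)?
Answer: -30552/36517 ≈ -0.83665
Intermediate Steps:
(-39462 + 8910)/(24619 + 11898) = -30552/36517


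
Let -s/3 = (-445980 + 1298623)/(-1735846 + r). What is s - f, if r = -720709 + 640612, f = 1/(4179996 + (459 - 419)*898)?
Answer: 10784011982021/7655863148788 ≈ 1.4086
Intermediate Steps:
f = 1/4215916 (f = 1/(4179996 + 40*898) = 1/(4179996 + 35920) = 1/4215916 ≈ 2.3720e-7)
r = -80097
s = 2557929/1815943 (s = -3*(-445980 + 1298623)/(-1735846 - 80097) = -2557929/(-1815943) = -2557929*(-1)/1815943 = -3*(-852643/1815943) = 2557929/1815943 ≈ 1.4086)
s - f = 2557929/1815943 - 1*1/4215916 = 2557929/1815943 - 1/4215916 = 10784011982021/7655863148788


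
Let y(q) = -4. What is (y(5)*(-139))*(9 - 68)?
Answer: -32804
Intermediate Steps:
(y(5)*(-139))*(9 - 68) = (-4*(-139))*(9 - 68) = 556*(-59) = -32804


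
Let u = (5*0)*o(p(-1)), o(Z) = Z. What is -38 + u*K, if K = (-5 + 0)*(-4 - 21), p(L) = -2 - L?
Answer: -38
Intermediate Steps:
K = 125 (K = -5*(-25) = 125)
u = 0 (u = (5*0)*(-2 - 1*(-1)) = 0*(-2 + 1) = 0*(-1) = 0)
-38 + u*K = -38 + 0*125 = -38 + 0 = -38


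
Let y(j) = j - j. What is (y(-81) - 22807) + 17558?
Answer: -5249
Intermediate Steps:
y(j) = 0
(y(-81) - 22807) + 17558 = (0 - 22807) + 17558 = -22807 + 17558 = -5249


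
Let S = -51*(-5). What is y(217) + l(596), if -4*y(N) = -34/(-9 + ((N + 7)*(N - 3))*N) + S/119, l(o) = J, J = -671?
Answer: -195590742471/291258884 ≈ -671.54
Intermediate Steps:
S = 255
l(o) = -671
y(N) = -15/28 + 17/(2*(-9 + N*(-3 + N)*(7 + N))) (y(N) = -(-34/(-9 + ((N + 7)*(N - 3))*N) + 255/119)/4 = -(-34/(-9 + ((7 + N)*(-3 + N))*N) + 255*(1/119))/4 = -(-34/(-9 + ((-3 + N)*(7 + N))*N) + 15/7)/4 = -(-34/(-9 + N*(-3 + N)*(7 + N)) + 15/7)/4 = -(15/7 - 34/(-9 + N*(-3 + N)*(7 + N)))/4 = -15/28 + 17/(2*(-9 + N*(-3 + N)*(7 + N))))
y(217) + l(596) = (373 - 60*217² - 15*217³ + 315*217)/(28*(-9 + 217³ - 21*217 + 4*217²)) - 671 = (373 - 60*47089 - 15*10218313 + 68355)/(28*(-9 + 10218313 - 4557 + 4*47089)) - 671 = (373 - 2825340 - 153274695 + 68355)/(28*(-9 + 10218313 - 4557 + 188356)) - 671 = (1/28)*(-156031307)/10402103 - 671 = (1/28)*(1/10402103)*(-156031307) - 671 = -156031307/291258884 - 671 = -195590742471/291258884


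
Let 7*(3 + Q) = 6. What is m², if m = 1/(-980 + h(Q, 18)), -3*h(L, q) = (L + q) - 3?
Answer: 49/47472100 ≈ 1.0322e-6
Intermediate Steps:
Q = -15/7 (Q = -3 + (⅐)*6 = -3 + 6/7 = -15/7 ≈ -2.1429)
h(L, q) = 1 - L/3 - q/3 (h(L, q) = -((L + q) - 3)/3 = -(-3 + L + q)/3 = 1 - L/3 - q/3)
m = -7/6890 (m = 1/(-980 + (1 - ⅓*(-15/7) - ⅓*18)) = 1/(-980 + (1 + 5/7 - 6)) = 1/(-980 - 30/7) = 1/(-6890/7) = -7/6890 ≈ -0.0010160)
m² = (-7/6890)² = 49/47472100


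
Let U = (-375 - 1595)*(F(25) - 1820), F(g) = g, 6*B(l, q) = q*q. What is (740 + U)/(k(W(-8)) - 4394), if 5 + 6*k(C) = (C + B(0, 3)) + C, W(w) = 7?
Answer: -14147560/17569 ≈ -805.26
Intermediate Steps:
B(l, q) = q**2/6 (B(l, q) = (q*q)/6 = q**2/6)
k(C) = -7/12 + C/3 (k(C) = -5/6 + ((C + (1/6)*3**2) + C)/6 = -5/6 + ((C + (1/6)*9) + C)/6 = -5/6 + ((C + 3/2) + C)/6 = -5/6 + ((3/2 + C) + C)/6 = -5/6 + (3/2 + 2*C)/6 = -5/6 + (1/4 + C/3) = -7/12 + C/3)
U = 3536150 (U = (-375 - 1595)*(25 - 1820) = -1970*(-1795) = 3536150)
(740 + U)/(k(W(-8)) - 4394) = (740 + 3536150)/((-7/12 + (1/3)*7) - 4394) = 3536890/((-7/12 + 7/3) - 4394) = 3536890/(7/4 - 4394) = 3536890/(-17569/4) = 3536890*(-4/17569) = -14147560/17569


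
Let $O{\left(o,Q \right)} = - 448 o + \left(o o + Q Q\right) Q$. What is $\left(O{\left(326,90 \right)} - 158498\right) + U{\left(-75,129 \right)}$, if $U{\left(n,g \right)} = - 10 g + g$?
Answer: $9988133$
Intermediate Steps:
$U{\left(n,g \right)} = - 9 g$
$O{\left(o,Q \right)} = - 448 o + Q \left(Q^{2} + o^{2}\right)$ ($O{\left(o,Q \right)} = - 448 o + \left(o^{2} + Q^{2}\right) Q = - 448 o + \left(Q^{2} + o^{2}\right) Q = - 448 o + Q \left(Q^{2} + o^{2}\right)$)
$\left(O{\left(326,90 \right)} - 158498\right) + U{\left(-75,129 \right)} = \left(\left(90^{3} - 146048 + 90 \cdot 326^{2}\right) - 158498\right) - 1161 = \left(\left(729000 - 146048 + 90 \cdot 106276\right) - 158498\right) - 1161 = \left(\left(729000 - 146048 + 9564840\right) - 158498\right) - 1161 = \left(10147792 - 158498\right) - 1161 = 9989294 - 1161 = 9988133$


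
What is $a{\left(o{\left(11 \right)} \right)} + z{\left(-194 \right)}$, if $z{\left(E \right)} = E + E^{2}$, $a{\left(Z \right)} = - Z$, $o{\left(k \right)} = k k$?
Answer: $37321$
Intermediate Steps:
$o{\left(k \right)} = k^{2}$
$a{\left(o{\left(11 \right)} \right)} + z{\left(-194 \right)} = - 11^{2} - 194 \left(1 - 194\right) = \left(-1\right) 121 - -37442 = -121 + 37442 = 37321$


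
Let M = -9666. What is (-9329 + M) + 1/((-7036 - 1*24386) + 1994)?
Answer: -558984861/29428 ≈ -18995.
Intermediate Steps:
(-9329 + M) + 1/((-7036 - 1*24386) + 1994) = (-9329 - 9666) + 1/((-7036 - 1*24386) + 1994) = -18995 + 1/((-7036 - 24386) + 1994) = -18995 + 1/(-31422 + 1994) = -18995 + 1/(-29428) = -18995 - 1/29428 = -558984861/29428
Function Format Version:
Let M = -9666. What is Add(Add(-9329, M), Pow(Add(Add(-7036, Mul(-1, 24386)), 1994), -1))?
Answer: Rational(-558984861, 29428) ≈ -18995.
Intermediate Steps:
Add(Add(-9329, M), Pow(Add(Add(-7036, Mul(-1, 24386)), 1994), -1)) = Add(Add(-9329, -9666), Pow(Add(Add(-7036, Mul(-1, 24386)), 1994), -1)) = Add(-18995, Pow(Add(Add(-7036, -24386), 1994), -1)) = Add(-18995, Pow(Add(-31422, 1994), -1)) = Add(-18995, Pow(-29428, -1)) = Add(-18995, Rational(-1, 29428)) = Rational(-558984861, 29428)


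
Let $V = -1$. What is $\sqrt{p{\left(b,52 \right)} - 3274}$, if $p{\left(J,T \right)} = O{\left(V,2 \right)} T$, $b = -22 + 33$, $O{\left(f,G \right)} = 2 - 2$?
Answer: $i \sqrt{3274} \approx 57.219 i$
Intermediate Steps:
$O{\left(f,G \right)} = 0$ ($O{\left(f,G \right)} = 2 - 2 = 0$)
$b = 11$
$p{\left(J,T \right)} = 0$ ($p{\left(J,T \right)} = 0 T = 0$)
$\sqrt{p{\left(b,52 \right)} - 3274} = \sqrt{0 - 3274} = \sqrt{-3274} = i \sqrt{3274}$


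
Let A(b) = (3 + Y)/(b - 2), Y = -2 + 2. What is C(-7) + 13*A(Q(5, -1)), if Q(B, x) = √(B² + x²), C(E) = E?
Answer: -38/11 + 39*√26/22 ≈ 5.5846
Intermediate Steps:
Y = 0
A(b) = 3/(-2 + b) (A(b) = (3 + 0)/(b - 2) = 3/(-2 + b))
C(-7) + 13*A(Q(5, -1)) = -7 + 13*(3/(-2 + √(5² + (-1)²))) = -7 + 13*(3/(-2 + √(25 + 1))) = -7 + 13*(3/(-2 + √26)) = -7 + 39/(-2 + √26)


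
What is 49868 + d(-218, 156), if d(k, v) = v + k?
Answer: 49806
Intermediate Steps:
d(k, v) = k + v
49868 + d(-218, 156) = 49868 + (-218 + 156) = 49868 - 62 = 49806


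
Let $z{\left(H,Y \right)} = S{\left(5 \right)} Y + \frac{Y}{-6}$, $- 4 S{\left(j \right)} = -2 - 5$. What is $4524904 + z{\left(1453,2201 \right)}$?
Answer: $\frac{54340667}{12} \approx 4.5284 \cdot 10^{6}$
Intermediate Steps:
$S{\left(j \right)} = \frac{7}{4}$ ($S{\left(j \right)} = - \frac{-2 - 5}{4} = \left(- \frac{1}{4}\right) \left(-7\right) = \frac{7}{4}$)
$z{\left(H,Y \right)} = \frac{19 Y}{12}$ ($z{\left(H,Y \right)} = \frac{7 Y}{4} + \frac{Y}{-6} = \frac{7 Y}{4} + Y \left(- \frac{1}{6}\right) = \frac{7 Y}{4} - \frac{Y}{6} = \frac{19 Y}{12}$)
$4524904 + z{\left(1453,2201 \right)} = 4524904 + \frac{19}{12} \cdot 2201 = 4524904 + \frac{41819}{12} = \frac{54340667}{12}$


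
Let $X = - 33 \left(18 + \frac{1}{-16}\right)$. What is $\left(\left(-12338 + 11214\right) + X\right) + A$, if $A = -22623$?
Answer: $- \frac{389423}{16} \approx -24339.0$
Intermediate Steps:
$X = - \frac{9471}{16}$ ($X = - 33 \left(18 - \frac{1}{16}\right) = \left(-33\right) \frac{287}{16} = - \frac{9471}{16} \approx -591.94$)
$\left(\left(-12338 + 11214\right) + X\right) + A = \left(\left(-12338 + 11214\right) - \frac{9471}{16}\right) - 22623 = \left(-1124 - \frac{9471}{16}\right) - 22623 = - \frac{27455}{16} - 22623 = - \frac{389423}{16}$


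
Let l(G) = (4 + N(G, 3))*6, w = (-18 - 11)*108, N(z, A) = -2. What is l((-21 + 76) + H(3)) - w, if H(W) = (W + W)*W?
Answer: 3144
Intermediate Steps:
H(W) = 2*W² (H(W) = (2*W)*W = 2*W²)
w = -3132 (w = -29*108 = -3132)
l(G) = 12 (l(G) = (4 - 2)*6 = 2*6 = 12)
l((-21 + 76) + H(3)) - w = 12 - 1*(-3132) = 12 + 3132 = 3144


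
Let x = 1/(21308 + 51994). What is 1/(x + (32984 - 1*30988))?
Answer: 73302/146310793 ≈ 0.00050100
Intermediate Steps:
x = 1/73302 ≈ 1.3642e-5
1/(x + (32984 - 1*30988)) = 1/(1/73302 + (32984 - 1*30988)) = 1/(1/73302 + (32984 - 30988)) = 1/(1/73302 + 1996) = 1/(146310793/73302) = 73302/146310793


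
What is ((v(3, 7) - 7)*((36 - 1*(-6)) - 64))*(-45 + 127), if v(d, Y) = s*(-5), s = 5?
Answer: 57728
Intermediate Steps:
v(d, Y) = -25 (v(d, Y) = 5*(-5) = -25)
((v(3, 7) - 7)*((36 - 1*(-6)) - 64))*(-45 + 127) = ((-25 - 7)*((36 - 1*(-6)) - 64))*(-45 + 127) = -32*((36 + 6) - 64)*82 = -32*(42 - 64)*82 = -32*(-22)*82 = 704*82 = 57728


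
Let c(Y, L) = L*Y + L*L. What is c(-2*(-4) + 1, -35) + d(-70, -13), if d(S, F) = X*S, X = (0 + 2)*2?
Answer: 630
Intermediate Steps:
c(Y, L) = L² + L*Y (c(Y, L) = L*Y + L² = L² + L*Y)
X = 4 (X = 2*2 = 4)
d(S, F) = 4*S
c(-2*(-4) + 1, -35) + d(-70, -13) = -35*(-35 + (-2*(-4) + 1)) + 4*(-70) = -35*(-35 + (8 + 1)) - 280 = -35*(-35 + 9) - 280 = -35*(-26) - 280 = 910 - 280 = 630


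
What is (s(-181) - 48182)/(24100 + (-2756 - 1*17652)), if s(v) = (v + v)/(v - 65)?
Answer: -5926205/454116 ≈ -13.050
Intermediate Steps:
s(v) = 2*v/(-65 + v) (s(v) = (2*v)/(-65 + v) = 2*v/(-65 + v))
(s(-181) - 48182)/(24100 + (-2756 - 1*17652)) = (2*(-181)/(-65 - 181) - 48182)/(24100 + (-2756 - 1*17652)) = (2*(-181)/(-246) - 48182)/(24100 + (-2756 - 17652)) = (2*(-181)*(-1/246) - 48182)/(24100 - 20408) = (181/123 - 48182)/3692 = -5926205/123*1/3692 = -5926205/454116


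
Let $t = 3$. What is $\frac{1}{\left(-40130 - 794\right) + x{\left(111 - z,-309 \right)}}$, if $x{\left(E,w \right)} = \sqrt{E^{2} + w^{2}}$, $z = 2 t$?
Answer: $- \frac{20462}{837333635} - \frac{3 \sqrt{11834}}{1674667270} \approx -2.4632 \cdot 10^{-5}$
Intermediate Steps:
$z = 6$ ($z = 2 \cdot 3 = 6$)
$\frac{1}{\left(-40130 - 794\right) + x{\left(111 - z,-309 \right)}} = \frac{1}{\left(-40130 - 794\right) + \sqrt{\left(111 - 6\right)^{2} + \left(-309\right)^{2}}} = \frac{1}{-40924 + \sqrt{\left(111 - 6\right)^{2} + 95481}} = \frac{1}{-40924 + \sqrt{105^{2} + 95481}} = \frac{1}{-40924 + \sqrt{11025 + 95481}} = \frac{1}{-40924 + \sqrt{106506}} = \frac{1}{-40924 + 3 \sqrt{11834}}$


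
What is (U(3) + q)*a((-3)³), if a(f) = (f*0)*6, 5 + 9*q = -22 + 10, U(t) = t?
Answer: 0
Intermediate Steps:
q = -17/9 (q = -5/9 + (-22 + 10)/9 = -5/9 + (⅑)*(-12) = -5/9 - 4/3 = -17/9 ≈ -1.8889)
a(f) = 0 (a(f) = 0*6 = 0)
(U(3) + q)*a((-3)³) = (3 - 17/9)*0 = (10/9)*0 = 0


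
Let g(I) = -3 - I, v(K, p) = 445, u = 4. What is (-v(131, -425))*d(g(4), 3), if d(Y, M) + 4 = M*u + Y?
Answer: -445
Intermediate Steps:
d(Y, M) = -4 + Y + 4*M (d(Y, M) = -4 + (M*4 + Y) = -4 + (4*M + Y) = -4 + (Y + 4*M) = -4 + Y + 4*M)
(-v(131, -425))*d(g(4), 3) = (-1*445)*(-4 + (-3 - 1*4) + 4*3) = -445*(-4 + (-3 - 4) + 12) = -445*(-4 - 7 + 12) = -445*1 = -445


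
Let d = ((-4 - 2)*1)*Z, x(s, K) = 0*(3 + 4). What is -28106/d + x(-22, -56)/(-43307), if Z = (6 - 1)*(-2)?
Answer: -14053/30 ≈ -468.43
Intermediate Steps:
x(s, K) = 0 (x(s, K) = 0*7 = 0)
Z = -10 (Z = 5*(-2) = -10)
d = 60 (d = ((-4 - 2)*1)*(-10) = -6*1*(-10) = -6*(-10) = 60)
-28106/d + x(-22, -56)/(-43307) = -28106/60 + 0/(-43307) = -28106*1/60 + 0*(-1/43307) = -14053/30 + 0 = -14053/30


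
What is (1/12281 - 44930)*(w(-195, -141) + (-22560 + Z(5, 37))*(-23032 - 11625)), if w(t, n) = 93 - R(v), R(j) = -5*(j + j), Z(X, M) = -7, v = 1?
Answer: -431553856162690638/12281 ≈ -3.5140e+13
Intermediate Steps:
R(j) = -10*j
w(t, n) = 103 (w(t, n) = 93 - (-10) = 93 - 1*(-10) = 93 + 10 = 103)
(1/12281 - 44930)*(w(-195, -141) + (-22560 + Z(5, 37))*(-23032 - 11625)) = (1/12281 - 44930)*(103 + (-22560 - 7)*(-23032 - 11625)) = (1/12281 - 44930)*(103 - 22567*(-34657)) = -551785329*(103 + 782104519)/12281 = -551785329/12281*782104622 = -431553856162690638/12281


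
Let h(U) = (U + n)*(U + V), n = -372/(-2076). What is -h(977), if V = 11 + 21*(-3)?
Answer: -156373100/173 ≈ -9.0389e+5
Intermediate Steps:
V = -52 (V = 11 - 63 = -52)
n = 31/173 (n = -372*(-1/2076) = 31/173 ≈ 0.17919)
h(U) = (-52 + U)*(31/173 + U) (h(U) = (U + 31/173)*(U - 52) = (31/173 + U)*(-52 + U) = (-52 + U)*(31/173 + U))
-h(977) = -(-1612/173 + 977**2 - 8965/173*977) = -(-1612/173 + 954529 - 8758805/173) = -1*156373100/173 = -156373100/173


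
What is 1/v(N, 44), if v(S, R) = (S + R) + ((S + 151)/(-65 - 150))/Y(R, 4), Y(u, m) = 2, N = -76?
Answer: -86/2767 ≈ -0.031081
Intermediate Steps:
v(S, R) = -151/430 + R + 429*S/430 (v(S, R) = (S + R) + ((S + 151)/(-65 - 150))/2 = (R + S) + ((151 + S)/(-215))*(½) = (R + S) + ((151 + S)*(-1/215))*(½) = (R + S) + (-151/215 - S/215)*(½) = (R + S) + (-151/430 - S/430) = -151/430 + R + 429*S/430)
1/v(N, 44) = 1/(-151/430 + 44 + (429/430)*(-76)) = 1/(-151/430 + 44 - 16302/215) = 1/(-2767/86) = -86/2767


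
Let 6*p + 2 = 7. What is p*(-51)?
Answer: -85/2 ≈ -42.500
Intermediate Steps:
p = ⅚ (p = -⅓ + (⅙)*7 = -⅓ + 7/6 = ⅚ ≈ 0.83333)
p*(-51) = (⅚)*(-51) = -85/2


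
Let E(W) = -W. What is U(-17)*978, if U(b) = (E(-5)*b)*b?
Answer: 1413210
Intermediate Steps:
U(b) = 5*b² (U(b) = ((-1*(-5))*b)*b = (5*b)*b = 5*b²)
U(-17)*978 = (5*(-17)²)*978 = (5*289)*978 = 1445*978 = 1413210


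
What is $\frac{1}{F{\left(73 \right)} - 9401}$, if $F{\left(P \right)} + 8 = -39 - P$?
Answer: $- \frac{1}{9521} \approx -0.00010503$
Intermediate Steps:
$F{\left(P \right)} = -47 - P$ ($F{\left(P \right)} = -8 - \left(39 + P\right) = -47 - P$)
$\frac{1}{F{\left(73 \right)} - 9401} = \frac{1}{\left(-47 - 73\right) - 9401} = \frac{1}{-120 - 9401} = \frac{1}{-9521} = - \frac{1}{9521}$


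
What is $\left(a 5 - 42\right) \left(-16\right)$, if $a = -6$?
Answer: $1152$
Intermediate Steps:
$\left(a 5 - 42\right) \left(-16\right) = \left(\left(-6\right) 5 - 42\right) \left(-16\right) = \left(-30 - 42\right) \left(-16\right) = \left(-72\right) \left(-16\right) = 1152$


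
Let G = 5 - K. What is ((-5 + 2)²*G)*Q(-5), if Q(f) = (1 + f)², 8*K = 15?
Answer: 450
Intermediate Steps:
K = 15/8 (K = (⅛)*15 = 15/8 ≈ 1.8750)
G = 25/8 (G = 5 - 1*15/8 = 5 - 15/8 = 25/8 ≈ 3.1250)
((-5 + 2)²*G)*Q(-5) = ((-5 + 2)²*(25/8))*(1 - 5)² = ((-3)²*(25/8))*(-4)² = (9*(25/8))*16 = (225/8)*16 = 450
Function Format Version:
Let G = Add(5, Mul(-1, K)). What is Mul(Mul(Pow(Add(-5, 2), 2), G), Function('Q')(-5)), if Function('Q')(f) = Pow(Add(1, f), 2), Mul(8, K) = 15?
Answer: 450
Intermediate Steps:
K = Rational(15, 8) (K = Mul(Rational(1, 8), 15) = Rational(15, 8) ≈ 1.8750)
G = Rational(25, 8) (G = Add(5, Mul(-1, Rational(15, 8))) = Add(5, Rational(-15, 8)) = Rational(25, 8) ≈ 3.1250)
Mul(Mul(Pow(Add(-5, 2), 2), G), Function('Q')(-5)) = Mul(Mul(Pow(Add(-5, 2), 2), Rational(25, 8)), Pow(Add(1, -5), 2)) = Mul(Mul(Pow(-3, 2), Rational(25, 8)), Pow(-4, 2)) = Mul(Mul(9, Rational(25, 8)), 16) = Mul(Rational(225, 8), 16) = 450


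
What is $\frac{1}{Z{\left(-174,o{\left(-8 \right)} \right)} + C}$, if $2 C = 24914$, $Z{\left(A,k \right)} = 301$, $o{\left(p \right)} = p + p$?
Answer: $\frac{1}{12758} \approx 7.8382 \cdot 10^{-5}$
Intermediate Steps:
$o{\left(p \right)} = 2 p$
$C = 12457$ ($C = \frac{1}{2} \cdot 24914 = 12457$)
$\frac{1}{Z{\left(-174,o{\left(-8 \right)} \right)} + C} = \frac{1}{301 + 12457} = \frac{1}{12758}$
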